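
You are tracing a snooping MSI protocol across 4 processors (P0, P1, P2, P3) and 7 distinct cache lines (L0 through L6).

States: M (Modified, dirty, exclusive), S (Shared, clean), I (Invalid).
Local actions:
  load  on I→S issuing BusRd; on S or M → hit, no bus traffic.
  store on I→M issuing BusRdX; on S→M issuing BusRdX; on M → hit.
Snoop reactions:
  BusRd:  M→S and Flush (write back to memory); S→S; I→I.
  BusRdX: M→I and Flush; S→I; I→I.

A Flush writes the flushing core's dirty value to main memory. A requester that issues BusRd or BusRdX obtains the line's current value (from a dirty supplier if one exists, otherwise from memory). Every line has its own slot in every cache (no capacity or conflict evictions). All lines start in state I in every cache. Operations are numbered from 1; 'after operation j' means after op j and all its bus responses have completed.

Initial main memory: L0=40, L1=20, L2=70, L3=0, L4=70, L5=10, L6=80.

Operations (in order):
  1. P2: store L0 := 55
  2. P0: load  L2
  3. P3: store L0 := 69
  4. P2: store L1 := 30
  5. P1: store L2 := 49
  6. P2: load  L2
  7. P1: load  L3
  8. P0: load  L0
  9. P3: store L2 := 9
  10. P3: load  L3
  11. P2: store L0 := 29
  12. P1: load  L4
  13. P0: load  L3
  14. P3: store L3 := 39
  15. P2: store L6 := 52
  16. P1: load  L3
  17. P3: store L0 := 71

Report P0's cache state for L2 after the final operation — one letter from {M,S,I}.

1. P2: store L0 := 55  bus=[BusRdX]  L0: P0=I P1=I P2=M P3=I  mem[L0]=40
2. P0: load  L2  bus=[BusRd]  L2: P0=S P1=I P2=I P3=I  mem[L2]=70
3. P3: store L0 := 69  bus=[BusRdX,Flush]  L0: P0=I P1=I P2=I P3=M  mem[L0]=55
4. P2: store L1 := 30  bus=[BusRdX]  L1: P0=I P1=I P2=M P3=I  mem[L1]=20
5. P1: store L2 := 49  bus=[BusRdX]  L2: P0=I P1=M P2=I P3=I  mem[L2]=70
6. P2: load  L2  bus=[BusRd,Flush]  L2: P0=I P1=S P2=S P3=I  mem[L2]=49
7. P1: load  L3  bus=[BusRd]  L3: P0=I P1=S P2=I P3=I  mem[L3]=0
8. P0: load  L0  bus=[BusRd,Flush]  L0: P0=S P1=I P2=I P3=S  mem[L0]=69
9. P3: store L2 := 9  bus=[BusRdX]  L2: P0=I P1=I P2=I P3=M  mem[L2]=49
10. P3: load  L3  bus=[BusRd]  L3: P0=I P1=S P2=I P3=S  mem[L3]=0
11. P2: store L0 := 29  bus=[BusRdX]  L0: P0=I P1=I P2=M P3=I  mem[L0]=69
12. P1: load  L4  bus=[BusRd]  L4: P0=I P1=S P2=I P3=I  mem[L4]=70
13. P0: load  L3  bus=[BusRd]  L3: P0=S P1=S P2=I P3=S  mem[L3]=0
14. P3: store L3 := 39  bus=[BusRdX]  L3: P0=I P1=I P2=I P3=M  mem[L3]=0
15. P2: store L6 := 52  bus=[BusRdX]  L6: P0=I P1=I P2=M P3=I  mem[L6]=80
16. P1: load  L3  bus=[BusRd,Flush]  L3: P0=I P1=S P2=I P3=S  mem[L3]=39
17. P3: store L0 := 71  bus=[BusRdX,Flush]  L0: P0=I P1=I P2=I P3=M  mem[L0]=29

state = I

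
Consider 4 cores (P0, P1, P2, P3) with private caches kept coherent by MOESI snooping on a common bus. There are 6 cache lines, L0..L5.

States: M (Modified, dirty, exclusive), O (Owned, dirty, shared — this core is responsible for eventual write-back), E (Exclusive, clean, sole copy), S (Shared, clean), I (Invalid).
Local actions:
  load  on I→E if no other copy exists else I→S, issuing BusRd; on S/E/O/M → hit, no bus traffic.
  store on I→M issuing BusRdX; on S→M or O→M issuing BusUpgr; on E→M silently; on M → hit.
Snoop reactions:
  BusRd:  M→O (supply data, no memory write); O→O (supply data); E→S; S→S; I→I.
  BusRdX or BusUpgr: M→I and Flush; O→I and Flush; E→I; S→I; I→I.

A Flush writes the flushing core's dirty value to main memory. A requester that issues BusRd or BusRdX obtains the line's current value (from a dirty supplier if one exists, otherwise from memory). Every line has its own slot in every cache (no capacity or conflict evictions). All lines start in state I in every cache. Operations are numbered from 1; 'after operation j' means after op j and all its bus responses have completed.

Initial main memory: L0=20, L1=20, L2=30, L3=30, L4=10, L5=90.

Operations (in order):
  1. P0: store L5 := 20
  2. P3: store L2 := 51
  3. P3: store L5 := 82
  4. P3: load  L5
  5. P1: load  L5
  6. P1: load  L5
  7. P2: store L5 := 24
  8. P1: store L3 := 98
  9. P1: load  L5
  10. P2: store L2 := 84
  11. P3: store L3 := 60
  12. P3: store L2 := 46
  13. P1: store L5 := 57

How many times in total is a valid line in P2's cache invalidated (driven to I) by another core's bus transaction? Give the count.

1. P0: store L5 := 20  bus=[BusRdX]  L5: P0=M P1=I P2=I P3=I  mem[L5]=90
2. P3: store L2 := 51  bus=[BusRdX]  L2: P0=I P1=I P2=I P3=M  mem[L2]=30
3. P3: store L5 := 82  bus=[BusRdX,Flush]  L5: P0=I P1=I P2=I P3=M  mem[L5]=20
4. P3: load  L5  bus=[-]  L5: P0=I P1=I P2=I P3=M  mem[L5]=20
5. P1: load  L5  bus=[BusRd]  L5: P0=I P1=S P2=I P3=O  mem[L5]=20
6. P1: load  L5  bus=[-]  L5: P0=I P1=S P2=I P3=O  mem[L5]=20
7. P2: store L5 := 24  bus=[BusRdX,Flush]  L5: P0=I P1=I P2=M P3=I  mem[L5]=82
8. P1: store L3 := 98  bus=[BusRdX]  L3: P0=I P1=M P2=I P3=I  mem[L3]=30
9. P1: load  L5  bus=[BusRd]  L5: P0=I P1=S P2=O P3=I  mem[L5]=82
10. P2: store L2 := 84  bus=[BusRdX,Flush]  L2: P0=I P1=I P2=M P3=I  mem[L2]=51
11. P3: store L3 := 60  bus=[BusRdX,Flush]  L3: P0=I P1=I P2=I P3=M  mem[L3]=98
12. P3: store L2 := 46  bus=[BusRdX,Flush]  L2: P0=I P1=I P2=I P3=M  mem[L2]=84
13. P1: store L5 := 57  bus=[BusUpgr,Flush]  L5: P0=I P1=M P2=I P3=I  mem[L5]=24

invalidations = 2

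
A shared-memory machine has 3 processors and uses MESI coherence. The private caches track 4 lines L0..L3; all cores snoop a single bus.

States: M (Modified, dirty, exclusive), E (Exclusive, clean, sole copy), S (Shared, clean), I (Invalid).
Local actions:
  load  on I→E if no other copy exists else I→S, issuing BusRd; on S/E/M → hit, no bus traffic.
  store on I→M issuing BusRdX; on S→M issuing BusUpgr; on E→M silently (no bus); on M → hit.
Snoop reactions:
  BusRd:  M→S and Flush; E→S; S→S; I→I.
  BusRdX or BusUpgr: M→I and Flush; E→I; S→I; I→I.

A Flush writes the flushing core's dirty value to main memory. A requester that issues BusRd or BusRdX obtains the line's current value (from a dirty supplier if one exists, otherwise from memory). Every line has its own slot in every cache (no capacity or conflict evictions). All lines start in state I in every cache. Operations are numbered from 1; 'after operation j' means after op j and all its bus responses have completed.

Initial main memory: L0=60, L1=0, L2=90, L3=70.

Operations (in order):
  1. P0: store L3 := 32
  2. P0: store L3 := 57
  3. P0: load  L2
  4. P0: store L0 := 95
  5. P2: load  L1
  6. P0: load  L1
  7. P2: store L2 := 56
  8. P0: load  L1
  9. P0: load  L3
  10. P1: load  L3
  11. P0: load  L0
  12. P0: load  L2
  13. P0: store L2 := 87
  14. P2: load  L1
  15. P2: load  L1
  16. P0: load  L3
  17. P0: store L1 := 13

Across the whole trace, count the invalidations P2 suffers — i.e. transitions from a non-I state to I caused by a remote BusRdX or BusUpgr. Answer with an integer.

[1] P0: store L3 := 32 | P0:M(32), P1:I, P2:I | bus: BusRdX
[2] P0: store L3 := 57 | P0:M(57), P1:I, P2:I | bus: none
[3] P0: load  L2 | P0:E(90), P1:I, P2:I | bus: BusRd
[4] P0: store L0 := 95 | P0:M(95), P1:I, P2:I | bus: BusRdX
[5] P2: load  L1 | P0:I, P1:I, P2:E(0) | bus: BusRd
[6] P0: load  L1 | P0:S(0), P1:I, P2:S(0) | bus: BusRd
[7] P2: store L2 := 56 | P0:I, P1:I, P2:M(56) | bus: BusRdX
[8] P0: load  L1 | P0:S(0), P1:I, P2:S(0) | bus: none
[9] P0: load  L3 | P0:M(57), P1:I, P2:I | bus: none
[10] P1: load  L3 | P0:S(57), P1:S(57), P2:I | bus: BusRd,Flush
[11] P0: load  L0 | P0:M(95), P1:I, P2:I | bus: none
[12] P0: load  L2 | P0:S(56), P1:I, P2:S(56) | bus: BusRd,Flush
[13] P0: store L2 := 87 | P0:M(87), P1:I, P2:I | bus: BusUpgr
[14] P2: load  L1 | P0:S(0), P1:I, P2:S(0) | bus: none
[15] P2: load  L1 | P0:S(0), P1:I, P2:S(0) | bus: none
[16] P0: load  L3 | P0:S(57), P1:S(57), P2:I | bus: none
[17] P0: store L1 := 13 | P0:M(13), P1:I, P2:I | bus: BusUpgr

invalidations = 2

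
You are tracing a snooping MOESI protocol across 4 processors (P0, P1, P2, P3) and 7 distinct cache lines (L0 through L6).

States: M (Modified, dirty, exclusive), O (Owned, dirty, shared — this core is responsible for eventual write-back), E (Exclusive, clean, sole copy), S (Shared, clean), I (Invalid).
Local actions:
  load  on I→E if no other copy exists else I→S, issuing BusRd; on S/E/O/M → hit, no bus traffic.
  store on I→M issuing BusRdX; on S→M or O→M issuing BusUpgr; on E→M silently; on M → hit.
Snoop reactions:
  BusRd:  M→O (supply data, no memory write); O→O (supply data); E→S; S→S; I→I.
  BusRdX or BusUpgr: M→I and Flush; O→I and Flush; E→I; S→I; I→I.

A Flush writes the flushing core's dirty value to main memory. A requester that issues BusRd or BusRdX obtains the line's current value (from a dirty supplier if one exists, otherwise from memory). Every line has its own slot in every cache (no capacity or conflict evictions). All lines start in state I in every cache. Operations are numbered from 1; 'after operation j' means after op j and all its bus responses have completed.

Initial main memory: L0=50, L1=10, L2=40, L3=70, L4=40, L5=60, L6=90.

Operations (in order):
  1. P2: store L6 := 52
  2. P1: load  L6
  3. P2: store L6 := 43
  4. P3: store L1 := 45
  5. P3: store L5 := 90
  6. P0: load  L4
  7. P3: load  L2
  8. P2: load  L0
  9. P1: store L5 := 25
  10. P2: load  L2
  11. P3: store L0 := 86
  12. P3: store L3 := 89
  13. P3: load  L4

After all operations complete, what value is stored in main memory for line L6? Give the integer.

[1] P2: store L6 := 52 | P0:I, P1:I, P2:M(52), P3:I | bus: BusRdX
[2] P1: load  L6 | P0:I, P1:S(52), P2:O(52), P3:I | bus: BusRd
[3] P2: store L6 := 43 | P0:I, P1:I, P2:M(43), P3:I | bus: BusUpgr
[4] P3: store L1 := 45 | P0:I, P1:I, P2:I, P3:M(45) | bus: BusRdX
[5] P3: store L5 := 90 | P0:I, P1:I, P2:I, P3:M(90) | bus: BusRdX
[6] P0: load  L4 | P0:E(40), P1:I, P2:I, P3:I | bus: BusRd
[7] P3: load  L2 | P0:I, P1:I, P2:I, P3:E(40) | bus: BusRd
[8] P2: load  L0 | P0:I, P1:I, P2:E(50), P3:I | bus: BusRd
[9] P1: store L5 := 25 | P0:I, P1:M(25), P2:I, P3:I | bus: BusRdX,Flush
[10] P2: load  L2 | P0:I, P1:I, P2:S(40), P3:S(40) | bus: BusRd
[11] P3: store L0 := 86 | P0:I, P1:I, P2:I, P3:M(86) | bus: BusRdX
[12] P3: store L3 := 89 | P0:I, P1:I, P2:I, P3:M(89) | bus: BusRdX
[13] P3: load  L4 | P0:S(40), P1:I, P2:I, P3:S(40) | bus: BusRd

memory[L6] = 90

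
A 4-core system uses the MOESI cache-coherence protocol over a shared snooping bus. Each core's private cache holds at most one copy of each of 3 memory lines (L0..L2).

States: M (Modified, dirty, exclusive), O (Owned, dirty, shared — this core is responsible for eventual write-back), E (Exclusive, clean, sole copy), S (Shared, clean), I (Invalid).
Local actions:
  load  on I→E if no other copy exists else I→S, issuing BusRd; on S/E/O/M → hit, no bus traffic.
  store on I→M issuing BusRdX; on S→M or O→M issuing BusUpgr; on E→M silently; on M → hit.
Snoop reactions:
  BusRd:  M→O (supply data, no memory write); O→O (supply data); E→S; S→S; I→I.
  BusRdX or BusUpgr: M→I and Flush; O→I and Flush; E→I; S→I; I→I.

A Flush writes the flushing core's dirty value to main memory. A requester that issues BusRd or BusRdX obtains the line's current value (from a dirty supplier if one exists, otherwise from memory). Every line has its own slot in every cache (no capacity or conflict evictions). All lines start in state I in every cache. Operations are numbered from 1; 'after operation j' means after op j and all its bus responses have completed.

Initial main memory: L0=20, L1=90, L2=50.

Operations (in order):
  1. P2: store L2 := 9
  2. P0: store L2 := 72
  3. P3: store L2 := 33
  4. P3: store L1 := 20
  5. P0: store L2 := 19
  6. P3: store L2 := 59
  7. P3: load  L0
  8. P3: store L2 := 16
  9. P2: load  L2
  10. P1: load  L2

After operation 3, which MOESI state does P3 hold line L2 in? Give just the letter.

state = M

step 1: P2: store L2 := 9  ⟶  IIMI  (L2)  txn=BusRdX  M[L2]=50
step 2: P0: store L2 := 72  ⟶  MIII  (L2)  txn=BusRdX+Flush  M[L2]=9
step 3: P3: store L2 := 33  ⟶  IIIM  (L2)  txn=BusRdX+Flush  M[L2]=72
step 4: P3: store L1 := 20  ⟶  IIIM  (L1)  txn=BusRdX  M[L1]=90
step 5: P0: store L2 := 19  ⟶  MIII  (L2)  txn=BusRdX+Flush  M[L2]=33
step 6: P3: store L2 := 59  ⟶  IIIM  (L2)  txn=BusRdX+Flush  M[L2]=19
step 7: P3: load  L0  ⟶  IIIE  (L0)  txn=BusRd  M[L0]=20
step 8: P3: store L2 := 16  ⟶  IIIM  (L2)  txn=∅  M[L2]=19
step 9: P2: load  L2  ⟶  IISO  (L2)  txn=BusRd  M[L2]=19
step 10: P1: load  L2  ⟶  ISSO  (L2)  txn=BusRd  M[L2]=19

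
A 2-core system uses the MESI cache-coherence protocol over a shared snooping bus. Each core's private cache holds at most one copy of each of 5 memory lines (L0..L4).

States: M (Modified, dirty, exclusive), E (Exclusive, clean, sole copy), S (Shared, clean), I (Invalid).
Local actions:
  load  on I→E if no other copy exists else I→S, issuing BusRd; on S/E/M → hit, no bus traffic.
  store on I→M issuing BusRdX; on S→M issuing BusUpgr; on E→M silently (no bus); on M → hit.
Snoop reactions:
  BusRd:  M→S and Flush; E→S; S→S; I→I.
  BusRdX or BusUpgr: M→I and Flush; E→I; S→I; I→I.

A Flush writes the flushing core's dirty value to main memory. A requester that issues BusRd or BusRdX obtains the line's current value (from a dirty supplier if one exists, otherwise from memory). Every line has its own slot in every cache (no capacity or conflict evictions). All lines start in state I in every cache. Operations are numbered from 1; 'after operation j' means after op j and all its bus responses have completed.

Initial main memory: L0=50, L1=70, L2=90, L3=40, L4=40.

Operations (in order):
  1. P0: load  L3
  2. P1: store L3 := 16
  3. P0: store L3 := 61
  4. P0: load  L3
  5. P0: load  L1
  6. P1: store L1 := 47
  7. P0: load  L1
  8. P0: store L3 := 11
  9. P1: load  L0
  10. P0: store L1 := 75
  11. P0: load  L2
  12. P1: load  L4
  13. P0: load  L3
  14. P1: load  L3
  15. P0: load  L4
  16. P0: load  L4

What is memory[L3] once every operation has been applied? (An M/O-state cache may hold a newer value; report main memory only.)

  op1 P0: load  L3 → E/I on L3; bus BusRd; mem=40
  op2 P1: store L3 := 16 → I/M on L3; bus BusRdX; mem=40
  op3 P0: store L3 := 61 → M/I on L3; bus BusRdX Flush; mem=16
  op4 P0: load  L3 → M/I on L3; bus (none); mem=16
  op5 P0: load  L1 → E/I on L1; bus BusRd; mem=70
  op6 P1: store L1 := 47 → I/M on L1; bus BusRdX; mem=70
  op7 P0: load  L1 → S/S on L1; bus BusRd Flush; mem=47
  op8 P0: store L3 := 11 → M/I on L3; bus (none); mem=16
  op9 P1: load  L0 → I/E on L0; bus BusRd; mem=50
  op10 P0: store L1 := 75 → M/I on L1; bus BusUpgr; mem=47
  op11 P0: load  L2 → E/I on L2; bus BusRd; mem=90
  op12 P1: load  L4 → I/E on L4; bus BusRd; mem=40
  op13 P0: load  L3 → M/I on L3; bus (none); mem=16
  op14 P1: load  L3 → S/S on L3; bus BusRd Flush; mem=11
  op15 P0: load  L4 → S/S on L4; bus BusRd; mem=40
  op16 P0: load  L4 → S/S on L4; bus (none); mem=40

memory[L3] = 11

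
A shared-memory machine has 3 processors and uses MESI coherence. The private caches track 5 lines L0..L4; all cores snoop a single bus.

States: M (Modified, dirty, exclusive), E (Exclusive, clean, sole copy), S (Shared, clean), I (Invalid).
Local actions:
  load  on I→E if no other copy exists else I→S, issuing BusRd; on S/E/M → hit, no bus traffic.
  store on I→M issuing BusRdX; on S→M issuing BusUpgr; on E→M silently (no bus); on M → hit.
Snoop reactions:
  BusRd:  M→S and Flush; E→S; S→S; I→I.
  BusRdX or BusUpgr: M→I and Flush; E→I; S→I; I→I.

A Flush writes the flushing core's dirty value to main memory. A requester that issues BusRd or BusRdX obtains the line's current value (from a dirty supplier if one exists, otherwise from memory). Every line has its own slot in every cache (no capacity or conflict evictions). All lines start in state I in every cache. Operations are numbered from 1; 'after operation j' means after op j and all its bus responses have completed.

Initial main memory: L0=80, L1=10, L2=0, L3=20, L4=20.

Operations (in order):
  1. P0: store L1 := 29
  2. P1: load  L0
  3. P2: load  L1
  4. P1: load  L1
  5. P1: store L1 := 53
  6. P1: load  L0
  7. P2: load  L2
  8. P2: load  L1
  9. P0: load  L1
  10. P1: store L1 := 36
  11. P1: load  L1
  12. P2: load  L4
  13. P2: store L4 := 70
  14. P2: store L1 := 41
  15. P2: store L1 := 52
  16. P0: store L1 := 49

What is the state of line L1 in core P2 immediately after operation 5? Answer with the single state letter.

1. P0: store L1 := 29  bus=[BusRdX]  L1: P0=M P1=I P2=I  mem[L1]=10
2. P1: load  L0  bus=[BusRd]  L0: P0=I P1=E P2=I  mem[L0]=80
3. P2: load  L1  bus=[BusRd,Flush]  L1: P0=S P1=I P2=S  mem[L1]=29
4. P1: load  L1  bus=[BusRd]  L1: P0=S P1=S P2=S  mem[L1]=29
5. P1: store L1 := 53  bus=[BusUpgr]  L1: P0=I P1=M P2=I  mem[L1]=29
6. P1: load  L0  bus=[-]  L0: P0=I P1=E P2=I  mem[L0]=80
7. P2: load  L2  bus=[BusRd]  L2: P0=I P1=I P2=E  mem[L2]=0
8. P2: load  L1  bus=[BusRd,Flush]  L1: P0=I P1=S P2=S  mem[L1]=53
9. P0: load  L1  bus=[BusRd]  L1: P0=S P1=S P2=S  mem[L1]=53
10. P1: store L1 := 36  bus=[BusUpgr]  L1: P0=I P1=M P2=I  mem[L1]=53
11. P1: load  L1  bus=[-]  L1: P0=I P1=M P2=I  mem[L1]=53
12. P2: load  L4  bus=[BusRd]  L4: P0=I P1=I P2=E  mem[L4]=20
13. P2: store L4 := 70  bus=[-]  L4: P0=I P1=I P2=M  mem[L4]=20
14. P2: store L1 := 41  bus=[BusRdX,Flush]  L1: P0=I P1=I P2=M  mem[L1]=36
15. P2: store L1 := 52  bus=[-]  L1: P0=I P1=I P2=M  mem[L1]=36
16. P0: store L1 := 49  bus=[BusRdX,Flush]  L1: P0=M P1=I P2=I  mem[L1]=52

state = I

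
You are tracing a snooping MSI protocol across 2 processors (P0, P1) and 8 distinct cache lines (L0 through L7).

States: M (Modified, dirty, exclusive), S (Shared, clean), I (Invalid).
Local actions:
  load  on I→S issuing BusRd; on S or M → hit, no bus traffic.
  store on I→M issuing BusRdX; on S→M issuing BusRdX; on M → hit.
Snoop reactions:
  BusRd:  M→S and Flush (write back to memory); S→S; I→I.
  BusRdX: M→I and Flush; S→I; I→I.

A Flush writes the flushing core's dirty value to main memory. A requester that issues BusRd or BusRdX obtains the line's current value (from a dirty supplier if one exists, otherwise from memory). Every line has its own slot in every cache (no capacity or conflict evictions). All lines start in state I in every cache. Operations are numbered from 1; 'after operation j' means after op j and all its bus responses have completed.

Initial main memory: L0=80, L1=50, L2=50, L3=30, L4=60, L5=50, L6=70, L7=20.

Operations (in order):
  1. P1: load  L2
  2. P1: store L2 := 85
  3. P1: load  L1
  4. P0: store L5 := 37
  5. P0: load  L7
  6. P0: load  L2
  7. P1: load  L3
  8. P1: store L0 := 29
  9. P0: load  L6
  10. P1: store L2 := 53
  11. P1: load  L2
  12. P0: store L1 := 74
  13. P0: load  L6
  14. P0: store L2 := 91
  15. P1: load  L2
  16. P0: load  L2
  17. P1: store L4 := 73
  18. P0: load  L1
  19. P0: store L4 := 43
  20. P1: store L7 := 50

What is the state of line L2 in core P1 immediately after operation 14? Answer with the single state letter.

state = I

[1] P1: load  L2 | P0:I, P1:S(50) | bus: BusRd
[2] P1: store L2 := 85 | P0:I, P1:M(85) | bus: BusRdX
[3] P1: load  L1 | P0:I, P1:S(50) | bus: BusRd
[4] P0: store L5 := 37 | P0:M(37), P1:I | bus: BusRdX
[5] P0: load  L7 | P0:S(20), P1:I | bus: BusRd
[6] P0: load  L2 | P0:S(85), P1:S(85) | bus: BusRd,Flush
[7] P1: load  L3 | P0:I, P1:S(30) | bus: BusRd
[8] P1: store L0 := 29 | P0:I, P1:M(29) | bus: BusRdX
[9] P0: load  L6 | P0:S(70), P1:I | bus: BusRd
[10] P1: store L2 := 53 | P0:I, P1:M(53) | bus: BusRdX
[11] P1: load  L2 | P0:I, P1:M(53) | bus: none
[12] P0: store L1 := 74 | P0:M(74), P1:I | bus: BusRdX
[13] P0: load  L6 | P0:S(70), P1:I | bus: none
[14] P0: store L2 := 91 | P0:M(91), P1:I | bus: BusRdX,Flush
[15] P1: load  L2 | P0:S(91), P1:S(91) | bus: BusRd,Flush
[16] P0: load  L2 | P0:S(91), P1:S(91) | bus: none
[17] P1: store L4 := 73 | P0:I, P1:M(73) | bus: BusRdX
[18] P0: load  L1 | P0:M(74), P1:I | bus: none
[19] P0: store L4 := 43 | P0:M(43), P1:I | bus: BusRdX,Flush
[20] P1: store L7 := 50 | P0:I, P1:M(50) | bus: BusRdX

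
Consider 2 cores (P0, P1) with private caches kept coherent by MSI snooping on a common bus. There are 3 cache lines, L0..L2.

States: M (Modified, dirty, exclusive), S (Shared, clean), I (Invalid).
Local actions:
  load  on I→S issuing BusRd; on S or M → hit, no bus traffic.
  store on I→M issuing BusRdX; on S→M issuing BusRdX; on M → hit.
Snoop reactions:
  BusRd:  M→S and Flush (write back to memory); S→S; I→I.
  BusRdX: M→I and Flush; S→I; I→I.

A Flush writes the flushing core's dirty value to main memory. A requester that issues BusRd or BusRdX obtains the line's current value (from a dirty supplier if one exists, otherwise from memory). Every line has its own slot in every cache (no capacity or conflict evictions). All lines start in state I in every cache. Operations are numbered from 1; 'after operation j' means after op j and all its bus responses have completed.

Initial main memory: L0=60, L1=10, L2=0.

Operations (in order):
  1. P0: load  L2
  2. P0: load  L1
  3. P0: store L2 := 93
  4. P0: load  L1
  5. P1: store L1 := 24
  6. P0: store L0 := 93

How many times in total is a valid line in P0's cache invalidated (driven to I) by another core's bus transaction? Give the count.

  op1 P0: load  L2 → S/I on L2; bus BusRd; mem=0
  op2 P0: load  L1 → S/I on L1; bus BusRd; mem=10
  op3 P0: store L2 := 93 → M/I on L2; bus BusRdX; mem=0
  op4 P0: load  L1 → S/I on L1; bus (none); mem=10
  op5 P1: store L1 := 24 → I/M on L1; bus BusRdX; mem=10
  op6 P0: store L0 := 93 → M/I on L0; bus BusRdX; mem=60

invalidations = 1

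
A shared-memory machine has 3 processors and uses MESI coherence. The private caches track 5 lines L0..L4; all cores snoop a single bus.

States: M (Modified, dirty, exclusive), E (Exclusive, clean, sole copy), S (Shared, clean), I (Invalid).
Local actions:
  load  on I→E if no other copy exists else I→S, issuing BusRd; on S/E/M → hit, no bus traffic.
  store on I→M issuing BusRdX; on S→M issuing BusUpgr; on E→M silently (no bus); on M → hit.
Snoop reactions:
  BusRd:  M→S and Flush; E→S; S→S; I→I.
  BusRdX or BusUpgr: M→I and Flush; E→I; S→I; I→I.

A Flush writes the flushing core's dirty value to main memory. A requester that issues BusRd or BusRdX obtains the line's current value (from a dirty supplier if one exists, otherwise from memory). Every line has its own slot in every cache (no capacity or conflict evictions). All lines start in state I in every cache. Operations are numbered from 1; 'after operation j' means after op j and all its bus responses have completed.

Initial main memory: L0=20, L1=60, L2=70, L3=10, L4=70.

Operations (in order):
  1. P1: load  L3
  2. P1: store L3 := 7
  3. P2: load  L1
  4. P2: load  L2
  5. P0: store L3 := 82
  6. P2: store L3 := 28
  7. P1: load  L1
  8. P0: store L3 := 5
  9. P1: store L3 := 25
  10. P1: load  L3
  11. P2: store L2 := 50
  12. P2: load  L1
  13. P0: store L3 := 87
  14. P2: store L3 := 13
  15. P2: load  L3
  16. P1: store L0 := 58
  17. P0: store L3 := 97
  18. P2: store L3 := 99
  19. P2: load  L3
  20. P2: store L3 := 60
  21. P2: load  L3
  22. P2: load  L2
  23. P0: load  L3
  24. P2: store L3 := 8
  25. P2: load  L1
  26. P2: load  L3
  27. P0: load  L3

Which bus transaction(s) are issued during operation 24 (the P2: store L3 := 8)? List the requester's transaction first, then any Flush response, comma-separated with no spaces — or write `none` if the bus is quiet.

[1] P1: load  L3 | P0:I, P1:E(10), P2:I | bus: BusRd
[2] P1: store L3 := 7 | P0:I, P1:M(7), P2:I | bus: none
[3] P2: load  L1 | P0:I, P1:I, P2:E(60) | bus: BusRd
[4] P2: load  L2 | P0:I, P1:I, P2:E(70) | bus: BusRd
[5] P0: store L3 := 82 | P0:M(82), P1:I, P2:I | bus: BusRdX,Flush
[6] P2: store L3 := 28 | P0:I, P1:I, P2:M(28) | bus: BusRdX,Flush
[7] P1: load  L1 | P0:I, P1:S(60), P2:S(60) | bus: BusRd
[8] P0: store L3 := 5 | P0:M(5), P1:I, P2:I | bus: BusRdX,Flush
[9] P1: store L3 := 25 | P0:I, P1:M(25), P2:I | bus: BusRdX,Flush
[10] P1: load  L3 | P0:I, P1:M(25), P2:I | bus: none
[11] P2: store L2 := 50 | P0:I, P1:I, P2:M(50) | bus: none
[12] P2: load  L1 | P0:I, P1:S(60), P2:S(60) | bus: none
[13] P0: store L3 := 87 | P0:M(87), P1:I, P2:I | bus: BusRdX,Flush
[14] P2: store L3 := 13 | P0:I, P1:I, P2:M(13) | bus: BusRdX,Flush
[15] P2: load  L3 | P0:I, P1:I, P2:M(13) | bus: none
[16] P1: store L0 := 58 | P0:I, P1:M(58), P2:I | bus: BusRdX
[17] P0: store L3 := 97 | P0:M(97), P1:I, P2:I | bus: BusRdX,Flush
[18] P2: store L3 := 99 | P0:I, P1:I, P2:M(99) | bus: BusRdX,Flush
[19] P2: load  L3 | P0:I, P1:I, P2:M(99) | bus: none
[20] P2: store L3 := 60 | P0:I, P1:I, P2:M(60) | bus: none
[21] P2: load  L3 | P0:I, P1:I, P2:M(60) | bus: none
[22] P2: load  L2 | P0:I, P1:I, P2:M(50) | bus: none
[23] P0: load  L3 | P0:S(60), P1:I, P2:S(60) | bus: BusRd,Flush
[24] P2: store L3 := 8 | P0:I, P1:I, P2:M(8) | bus: BusUpgr
[25] P2: load  L1 | P0:I, P1:S(60), P2:S(60) | bus: none
[26] P2: load  L3 | P0:I, P1:I, P2:M(8) | bus: none
[27] P0: load  L3 | P0:S(8), P1:I, P2:S(8) | bus: BusRd,Flush

bus = BusUpgr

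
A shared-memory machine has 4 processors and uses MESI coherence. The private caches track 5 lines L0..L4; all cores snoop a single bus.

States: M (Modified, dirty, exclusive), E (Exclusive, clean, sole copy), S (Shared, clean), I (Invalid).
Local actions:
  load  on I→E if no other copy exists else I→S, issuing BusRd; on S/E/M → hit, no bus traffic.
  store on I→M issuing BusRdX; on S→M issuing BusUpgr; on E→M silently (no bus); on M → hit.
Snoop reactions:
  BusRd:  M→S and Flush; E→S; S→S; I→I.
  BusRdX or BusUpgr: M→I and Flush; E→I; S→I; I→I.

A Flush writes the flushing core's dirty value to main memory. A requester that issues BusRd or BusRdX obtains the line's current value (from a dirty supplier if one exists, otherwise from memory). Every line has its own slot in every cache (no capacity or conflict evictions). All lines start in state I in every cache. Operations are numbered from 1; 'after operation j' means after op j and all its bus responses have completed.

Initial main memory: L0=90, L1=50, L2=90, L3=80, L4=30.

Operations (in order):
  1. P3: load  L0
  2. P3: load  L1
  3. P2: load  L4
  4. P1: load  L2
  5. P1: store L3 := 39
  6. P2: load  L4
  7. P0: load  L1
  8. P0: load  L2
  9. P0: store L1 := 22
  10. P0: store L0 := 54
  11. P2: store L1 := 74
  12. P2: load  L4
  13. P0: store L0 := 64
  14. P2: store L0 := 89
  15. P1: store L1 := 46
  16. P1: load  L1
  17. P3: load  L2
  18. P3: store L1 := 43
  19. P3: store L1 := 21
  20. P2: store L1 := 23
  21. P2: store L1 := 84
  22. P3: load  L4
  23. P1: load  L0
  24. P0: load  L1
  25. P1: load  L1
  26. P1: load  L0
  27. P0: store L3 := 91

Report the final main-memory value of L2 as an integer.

memory[L2] = 90

step 1: P3: load  L0  ⟶  IIIE  (L0)  txn=BusRd  M[L0]=90
step 2: P3: load  L1  ⟶  IIIE  (L1)  txn=BusRd  M[L1]=50
step 3: P2: load  L4  ⟶  IIEI  (L4)  txn=BusRd  M[L4]=30
step 4: P1: load  L2  ⟶  IEII  (L2)  txn=BusRd  M[L2]=90
step 5: P1: store L3 := 39  ⟶  IMII  (L3)  txn=BusRdX  M[L3]=80
step 6: P2: load  L4  ⟶  IIEI  (L4)  txn=∅  M[L4]=30
step 7: P0: load  L1  ⟶  SIIS  (L1)  txn=BusRd  M[L1]=50
step 8: P0: load  L2  ⟶  SSII  (L2)  txn=BusRd  M[L2]=90
step 9: P0: store L1 := 22  ⟶  MIII  (L1)  txn=BusUpgr  M[L1]=50
step 10: P0: store L0 := 54  ⟶  MIII  (L0)  txn=BusRdX  M[L0]=90
step 11: P2: store L1 := 74  ⟶  IIMI  (L1)  txn=BusRdX+Flush  M[L1]=22
step 12: P2: load  L4  ⟶  IIEI  (L4)  txn=∅  M[L4]=30
step 13: P0: store L0 := 64  ⟶  MIII  (L0)  txn=∅  M[L0]=90
step 14: P2: store L0 := 89  ⟶  IIMI  (L0)  txn=BusRdX+Flush  M[L0]=64
step 15: P1: store L1 := 46  ⟶  IMII  (L1)  txn=BusRdX+Flush  M[L1]=74
step 16: P1: load  L1  ⟶  IMII  (L1)  txn=∅  M[L1]=74
step 17: P3: load  L2  ⟶  SSIS  (L2)  txn=BusRd  M[L2]=90
step 18: P3: store L1 := 43  ⟶  IIIM  (L1)  txn=BusRdX+Flush  M[L1]=46
step 19: P3: store L1 := 21  ⟶  IIIM  (L1)  txn=∅  M[L1]=46
step 20: P2: store L1 := 23  ⟶  IIMI  (L1)  txn=BusRdX+Flush  M[L1]=21
step 21: P2: store L1 := 84  ⟶  IIMI  (L1)  txn=∅  M[L1]=21
step 22: P3: load  L4  ⟶  IISS  (L4)  txn=BusRd  M[L4]=30
step 23: P1: load  L0  ⟶  ISSI  (L0)  txn=BusRd+Flush  M[L0]=89
step 24: P0: load  L1  ⟶  SISI  (L1)  txn=BusRd+Flush  M[L1]=84
step 25: P1: load  L1  ⟶  SSSI  (L1)  txn=BusRd  M[L1]=84
step 26: P1: load  L0  ⟶  ISSI  (L0)  txn=∅  M[L0]=89
step 27: P0: store L3 := 91  ⟶  MIII  (L3)  txn=BusRdX+Flush  M[L3]=39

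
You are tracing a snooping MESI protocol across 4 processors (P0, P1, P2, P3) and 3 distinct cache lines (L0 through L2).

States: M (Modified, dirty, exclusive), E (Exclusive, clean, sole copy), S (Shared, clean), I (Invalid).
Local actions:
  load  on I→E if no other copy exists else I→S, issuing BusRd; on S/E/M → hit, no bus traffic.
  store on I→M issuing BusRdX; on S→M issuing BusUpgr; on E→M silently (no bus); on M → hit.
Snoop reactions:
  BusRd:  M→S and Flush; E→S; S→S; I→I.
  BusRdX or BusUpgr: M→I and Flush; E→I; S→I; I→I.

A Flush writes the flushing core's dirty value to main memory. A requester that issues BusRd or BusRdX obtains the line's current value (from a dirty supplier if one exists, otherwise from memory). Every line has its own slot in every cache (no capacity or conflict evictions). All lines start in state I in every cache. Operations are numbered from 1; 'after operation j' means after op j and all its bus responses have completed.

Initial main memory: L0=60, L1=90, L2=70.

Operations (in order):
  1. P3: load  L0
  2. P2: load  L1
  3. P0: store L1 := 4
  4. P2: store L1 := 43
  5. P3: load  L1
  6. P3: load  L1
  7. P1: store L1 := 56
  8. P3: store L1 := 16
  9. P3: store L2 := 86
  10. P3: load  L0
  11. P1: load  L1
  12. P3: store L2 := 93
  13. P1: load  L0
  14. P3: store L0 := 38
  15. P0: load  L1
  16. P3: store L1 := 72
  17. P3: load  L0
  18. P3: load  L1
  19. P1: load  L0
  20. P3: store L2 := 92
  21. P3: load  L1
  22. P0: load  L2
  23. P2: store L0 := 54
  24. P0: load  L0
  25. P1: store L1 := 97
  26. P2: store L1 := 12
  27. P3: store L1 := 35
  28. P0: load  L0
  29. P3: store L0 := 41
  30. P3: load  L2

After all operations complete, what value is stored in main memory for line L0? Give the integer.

memory[L0] = 54

1. P3: load  L0  bus=[BusRd]  L0: P0=I P1=I P2=I P3=E  mem[L0]=60
2. P2: load  L1  bus=[BusRd]  L1: P0=I P1=I P2=E P3=I  mem[L1]=90
3. P0: store L1 := 4  bus=[BusRdX]  L1: P0=M P1=I P2=I P3=I  mem[L1]=90
4. P2: store L1 := 43  bus=[BusRdX,Flush]  L1: P0=I P1=I P2=M P3=I  mem[L1]=4
5. P3: load  L1  bus=[BusRd,Flush]  L1: P0=I P1=I P2=S P3=S  mem[L1]=43
6. P3: load  L1  bus=[-]  L1: P0=I P1=I P2=S P3=S  mem[L1]=43
7. P1: store L1 := 56  bus=[BusRdX]  L1: P0=I P1=M P2=I P3=I  mem[L1]=43
8. P3: store L1 := 16  bus=[BusRdX,Flush]  L1: P0=I P1=I P2=I P3=M  mem[L1]=56
9. P3: store L2 := 86  bus=[BusRdX]  L2: P0=I P1=I P2=I P3=M  mem[L2]=70
10. P3: load  L0  bus=[-]  L0: P0=I P1=I P2=I P3=E  mem[L0]=60
11. P1: load  L1  bus=[BusRd,Flush]  L1: P0=I P1=S P2=I P3=S  mem[L1]=16
12. P3: store L2 := 93  bus=[-]  L2: P0=I P1=I P2=I P3=M  mem[L2]=70
13. P1: load  L0  bus=[BusRd]  L0: P0=I P1=S P2=I P3=S  mem[L0]=60
14. P3: store L0 := 38  bus=[BusUpgr]  L0: P0=I P1=I P2=I P3=M  mem[L0]=60
15. P0: load  L1  bus=[BusRd]  L1: P0=S P1=S P2=I P3=S  mem[L1]=16
16. P3: store L1 := 72  bus=[BusUpgr]  L1: P0=I P1=I P2=I P3=M  mem[L1]=16
17. P3: load  L0  bus=[-]  L0: P0=I P1=I P2=I P3=M  mem[L0]=60
18. P3: load  L1  bus=[-]  L1: P0=I P1=I P2=I P3=M  mem[L1]=16
19. P1: load  L0  bus=[BusRd,Flush]  L0: P0=I P1=S P2=I P3=S  mem[L0]=38
20. P3: store L2 := 92  bus=[-]  L2: P0=I P1=I P2=I P3=M  mem[L2]=70
21. P3: load  L1  bus=[-]  L1: P0=I P1=I P2=I P3=M  mem[L1]=16
22. P0: load  L2  bus=[BusRd,Flush]  L2: P0=S P1=I P2=I P3=S  mem[L2]=92
23. P2: store L0 := 54  bus=[BusRdX]  L0: P0=I P1=I P2=M P3=I  mem[L0]=38
24. P0: load  L0  bus=[BusRd,Flush]  L0: P0=S P1=I P2=S P3=I  mem[L0]=54
25. P1: store L1 := 97  bus=[BusRdX,Flush]  L1: P0=I P1=M P2=I P3=I  mem[L1]=72
26. P2: store L1 := 12  bus=[BusRdX,Flush]  L1: P0=I P1=I P2=M P3=I  mem[L1]=97
27. P3: store L1 := 35  bus=[BusRdX,Flush]  L1: P0=I P1=I P2=I P3=M  mem[L1]=12
28. P0: load  L0  bus=[-]  L0: P0=S P1=I P2=S P3=I  mem[L0]=54
29. P3: store L0 := 41  bus=[BusRdX]  L0: P0=I P1=I P2=I P3=M  mem[L0]=54
30. P3: load  L2  bus=[-]  L2: P0=S P1=I P2=I P3=S  mem[L2]=92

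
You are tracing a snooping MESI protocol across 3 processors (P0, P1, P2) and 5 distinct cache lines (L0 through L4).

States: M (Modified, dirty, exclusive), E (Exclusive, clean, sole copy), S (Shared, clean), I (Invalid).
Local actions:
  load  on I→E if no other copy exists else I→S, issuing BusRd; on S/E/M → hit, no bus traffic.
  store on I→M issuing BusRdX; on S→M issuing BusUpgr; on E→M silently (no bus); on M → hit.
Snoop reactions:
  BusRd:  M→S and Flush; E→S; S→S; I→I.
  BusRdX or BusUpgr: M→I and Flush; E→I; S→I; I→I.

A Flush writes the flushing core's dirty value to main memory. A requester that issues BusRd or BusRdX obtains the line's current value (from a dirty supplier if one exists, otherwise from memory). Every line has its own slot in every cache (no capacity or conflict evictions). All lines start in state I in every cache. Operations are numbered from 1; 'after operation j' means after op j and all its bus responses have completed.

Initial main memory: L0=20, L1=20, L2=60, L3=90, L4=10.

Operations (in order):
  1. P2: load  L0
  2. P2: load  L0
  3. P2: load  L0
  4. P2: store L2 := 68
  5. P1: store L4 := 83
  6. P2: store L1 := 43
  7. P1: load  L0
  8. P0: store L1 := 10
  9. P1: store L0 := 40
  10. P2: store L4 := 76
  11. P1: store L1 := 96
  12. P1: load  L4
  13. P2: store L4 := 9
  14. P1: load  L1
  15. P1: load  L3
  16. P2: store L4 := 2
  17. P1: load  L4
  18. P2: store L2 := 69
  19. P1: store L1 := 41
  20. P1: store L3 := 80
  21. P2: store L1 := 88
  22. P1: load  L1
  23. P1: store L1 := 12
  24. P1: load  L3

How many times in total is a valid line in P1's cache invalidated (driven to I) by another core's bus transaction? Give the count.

invalidations = 3

  op1 P2: load  L0 → I/I/E on L0; bus BusRd; mem=20
  op2 P2: load  L0 → I/I/E on L0; bus (none); mem=20
  op3 P2: load  L0 → I/I/E on L0; bus (none); mem=20
  op4 P2: store L2 := 68 → I/I/M on L2; bus BusRdX; mem=60
  op5 P1: store L4 := 83 → I/M/I on L4; bus BusRdX; mem=10
  op6 P2: store L1 := 43 → I/I/M on L1; bus BusRdX; mem=20
  op7 P1: load  L0 → I/S/S on L0; bus BusRd; mem=20
  op8 P0: store L1 := 10 → M/I/I on L1; bus BusRdX Flush; mem=43
  op9 P1: store L0 := 40 → I/M/I on L0; bus BusUpgr; mem=20
  op10 P2: store L4 := 76 → I/I/M on L4; bus BusRdX Flush; mem=83
  op11 P1: store L1 := 96 → I/M/I on L1; bus BusRdX Flush; mem=10
  op12 P1: load  L4 → I/S/S on L4; bus BusRd Flush; mem=76
  op13 P2: store L4 := 9 → I/I/M on L4; bus BusUpgr; mem=76
  op14 P1: load  L1 → I/M/I on L1; bus (none); mem=10
  op15 P1: load  L3 → I/E/I on L3; bus BusRd; mem=90
  op16 P2: store L4 := 2 → I/I/M on L4; bus (none); mem=76
  op17 P1: load  L4 → I/S/S on L4; bus BusRd Flush; mem=2
  op18 P2: store L2 := 69 → I/I/M on L2; bus (none); mem=60
  op19 P1: store L1 := 41 → I/M/I on L1; bus (none); mem=10
  op20 P1: store L3 := 80 → I/M/I on L3; bus (none); mem=90
  op21 P2: store L1 := 88 → I/I/M on L1; bus BusRdX Flush; mem=41
  op22 P1: load  L1 → I/S/S on L1; bus BusRd Flush; mem=88
  op23 P1: store L1 := 12 → I/M/I on L1; bus BusUpgr; mem=88
  op24 P1: load  L3 → I/M/I on L3; bus (none); mem=90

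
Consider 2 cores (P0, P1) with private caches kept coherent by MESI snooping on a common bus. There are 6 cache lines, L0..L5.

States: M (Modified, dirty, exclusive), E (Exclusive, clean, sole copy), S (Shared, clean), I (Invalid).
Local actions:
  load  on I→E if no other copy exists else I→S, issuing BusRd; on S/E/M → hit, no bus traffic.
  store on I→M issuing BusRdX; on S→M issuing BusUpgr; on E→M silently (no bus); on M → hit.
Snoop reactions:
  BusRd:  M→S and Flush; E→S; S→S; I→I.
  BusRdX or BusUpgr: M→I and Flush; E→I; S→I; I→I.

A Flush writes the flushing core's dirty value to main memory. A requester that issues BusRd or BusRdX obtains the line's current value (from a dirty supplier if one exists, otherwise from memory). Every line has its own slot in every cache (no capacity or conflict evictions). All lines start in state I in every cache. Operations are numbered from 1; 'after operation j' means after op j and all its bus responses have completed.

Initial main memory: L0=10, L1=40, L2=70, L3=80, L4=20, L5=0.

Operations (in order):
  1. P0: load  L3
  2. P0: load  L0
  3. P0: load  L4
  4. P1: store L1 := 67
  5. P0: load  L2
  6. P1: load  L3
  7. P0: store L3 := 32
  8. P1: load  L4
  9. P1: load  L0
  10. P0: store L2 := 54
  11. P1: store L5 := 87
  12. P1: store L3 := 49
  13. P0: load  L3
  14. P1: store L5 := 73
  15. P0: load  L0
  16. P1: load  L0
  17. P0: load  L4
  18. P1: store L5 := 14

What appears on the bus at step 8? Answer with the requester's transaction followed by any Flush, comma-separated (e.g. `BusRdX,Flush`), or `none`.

bus = BusRd

  op1 P0: load  L3 → E/I on L3; bus BusRd; mem=80
  op2 P0: load  L0 → E/I on L0; bus BusRd; mem=10
  op3 P0: load  L4 → E/I on L4; bus BusRd; mem=20
  op4 P1: store L1 := 67 → I/M on L1; bus BusRdX; mem=40
  op5 P0: load  L2 → E/I on L2; bus BusRd; mem=70
  op6 P1: load  L3 → S/S on L3; bus BusRd; mem=80
  op7 P0: store L3 := 32 → M/I on L3; bus BusUpgr; mem=80
  op8 P1: load  L4 → S/S on L4; bus BusRd; mem=20
  op9 P1: load  L0 → S/S on L0; bus BusRd; mem=10
  op10 P0: store L2 := 54 → M/I on L2; bus (none); mem=70
  op11 P1: store L5 := 87 → I/M on L5; bus BusRdX; mem=0
  op12 P1: store L3 := 49 → I/M on L3; bus BusRdX Flush; mem=32
  op13 P0: load  L3 → S/S on L3; bus BusRd Flush; mem=49
  op14 P1: store L5 := 73 → I/M on L5; bus (none); mem=0
  op15 P0: load  L0 → S/S on L0; bus (none); mem=10
  op16 P1: load  L0 → S/S on L0; bus (none); mem=10
  op17 P0: load  L4 → S/S on L4; bus (none); mem=20
  op18 P1: store L5 := 14 → I/M on L5; bus (none); mem=0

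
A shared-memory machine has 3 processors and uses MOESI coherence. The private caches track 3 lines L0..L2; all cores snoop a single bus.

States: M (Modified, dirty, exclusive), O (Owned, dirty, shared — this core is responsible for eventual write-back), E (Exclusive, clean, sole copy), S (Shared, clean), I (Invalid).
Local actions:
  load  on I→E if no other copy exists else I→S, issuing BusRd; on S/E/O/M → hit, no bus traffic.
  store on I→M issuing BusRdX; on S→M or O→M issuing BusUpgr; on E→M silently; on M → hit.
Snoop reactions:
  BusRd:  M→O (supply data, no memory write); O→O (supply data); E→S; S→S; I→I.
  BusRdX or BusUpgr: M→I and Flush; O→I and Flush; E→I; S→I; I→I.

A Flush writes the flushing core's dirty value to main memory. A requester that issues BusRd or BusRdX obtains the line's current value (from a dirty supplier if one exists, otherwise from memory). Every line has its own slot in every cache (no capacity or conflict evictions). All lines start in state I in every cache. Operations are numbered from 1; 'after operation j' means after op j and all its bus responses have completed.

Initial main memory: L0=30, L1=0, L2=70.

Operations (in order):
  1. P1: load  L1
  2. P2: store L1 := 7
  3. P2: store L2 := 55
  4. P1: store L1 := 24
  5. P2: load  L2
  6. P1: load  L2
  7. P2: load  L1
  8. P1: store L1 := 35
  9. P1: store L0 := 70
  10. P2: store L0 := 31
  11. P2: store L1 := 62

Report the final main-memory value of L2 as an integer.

step 1: P1: load  L1  ⟶  IEI  (L1)  txn=BusRd  M[L1]=0
step 2: P2: store L1 := 7  ⟶  IIM  (L1)  txn=BusRdX  M[L1]=0
step 3: P2: store L2 := 55  ⟶  IIM  (L2)  txn=BusRdX  M[L2]=70
step 4: P1: store L1 := 24  ⟶  IMI  (L1)  txn=BusRdX+Flush  M[L1]=7
step 5: P2: load  L2  ⟶  IIM  (L2)  txn=∅  M[L2]=70
step 6: P1: load  L2  ⟶  ISO  (L2)  txn=BusRd  M[L2]=70
step 7: P2: load  L1  ⟶  IOS  (L1)  txn=BusRd  M[L1]=7
step 8: P1: store L1 := 35  ⟶  IMI  (L1)  txn=BusUpgr  M[L1]=7
step 9: P1: store L0 := 70  ⟶  IMI  (L0)  txn=BusRdX  M[L0]=30
step 10: P2: store L0 := 31  ⟶  IIM  (L0)  txn=BusRdX+Flush  M[L0]=70
step 11: P2: store L1 := 62  ⟶  IIM  (L1)  txn=BusRdX+Flush  M[L1]=35

memory[L2] = 70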